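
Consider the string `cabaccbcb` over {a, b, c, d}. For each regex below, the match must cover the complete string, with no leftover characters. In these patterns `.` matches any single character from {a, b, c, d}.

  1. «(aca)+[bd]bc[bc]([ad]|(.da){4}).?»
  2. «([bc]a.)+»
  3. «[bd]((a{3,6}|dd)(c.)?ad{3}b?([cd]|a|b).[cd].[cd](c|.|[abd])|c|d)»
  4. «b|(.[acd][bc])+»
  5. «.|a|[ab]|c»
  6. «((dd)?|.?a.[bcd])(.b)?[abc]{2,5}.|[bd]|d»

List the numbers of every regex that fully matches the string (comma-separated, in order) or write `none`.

4

1 → no match — must start with `aca`
2 → no match
3 → no match
4 → match
5 → no match
6 → no match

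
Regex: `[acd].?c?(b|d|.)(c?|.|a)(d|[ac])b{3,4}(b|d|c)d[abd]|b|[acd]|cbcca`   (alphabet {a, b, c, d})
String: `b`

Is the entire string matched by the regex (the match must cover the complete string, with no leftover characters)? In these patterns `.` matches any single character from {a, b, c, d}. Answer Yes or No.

Yes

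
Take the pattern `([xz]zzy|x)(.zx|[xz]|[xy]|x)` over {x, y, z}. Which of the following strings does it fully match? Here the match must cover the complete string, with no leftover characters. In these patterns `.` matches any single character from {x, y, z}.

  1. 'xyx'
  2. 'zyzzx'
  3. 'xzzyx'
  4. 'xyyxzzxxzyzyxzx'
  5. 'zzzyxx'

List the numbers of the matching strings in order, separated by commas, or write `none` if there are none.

3

1 → no match
2 → no match
3 → match
4 → no match
5 → no match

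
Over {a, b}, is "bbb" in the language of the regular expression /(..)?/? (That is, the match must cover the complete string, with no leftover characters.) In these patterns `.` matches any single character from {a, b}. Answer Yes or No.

No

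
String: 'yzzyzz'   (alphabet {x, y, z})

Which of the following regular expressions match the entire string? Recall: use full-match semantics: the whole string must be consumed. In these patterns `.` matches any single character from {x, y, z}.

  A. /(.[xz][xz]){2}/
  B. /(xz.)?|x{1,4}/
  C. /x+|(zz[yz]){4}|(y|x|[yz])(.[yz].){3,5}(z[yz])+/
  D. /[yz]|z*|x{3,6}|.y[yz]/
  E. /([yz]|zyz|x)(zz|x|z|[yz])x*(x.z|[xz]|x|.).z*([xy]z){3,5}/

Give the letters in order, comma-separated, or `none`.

A → match
B → no match
C → no match
D → no match
E → no match

A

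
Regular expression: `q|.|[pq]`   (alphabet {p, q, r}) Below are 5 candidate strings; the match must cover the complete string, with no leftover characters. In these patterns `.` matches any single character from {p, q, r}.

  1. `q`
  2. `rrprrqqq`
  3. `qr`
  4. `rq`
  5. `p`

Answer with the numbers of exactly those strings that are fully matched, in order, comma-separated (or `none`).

1. `q` → match
2. `rrprrqqq` → no match
3. `qr` → no match
4. `rq` → no match
5. `p` → match

1, 5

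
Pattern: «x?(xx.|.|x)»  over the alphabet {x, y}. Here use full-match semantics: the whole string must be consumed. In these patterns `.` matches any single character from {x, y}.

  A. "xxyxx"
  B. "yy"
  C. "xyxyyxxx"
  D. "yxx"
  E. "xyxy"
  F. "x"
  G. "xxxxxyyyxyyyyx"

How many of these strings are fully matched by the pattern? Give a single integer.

1

A → no match
B → no match
C → no match
D → no match
E → no match
F → match
G → no match
Total matched: 1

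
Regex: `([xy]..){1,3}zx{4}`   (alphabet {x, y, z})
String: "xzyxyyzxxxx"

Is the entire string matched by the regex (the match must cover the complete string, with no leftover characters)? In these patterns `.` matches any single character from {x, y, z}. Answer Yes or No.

Yes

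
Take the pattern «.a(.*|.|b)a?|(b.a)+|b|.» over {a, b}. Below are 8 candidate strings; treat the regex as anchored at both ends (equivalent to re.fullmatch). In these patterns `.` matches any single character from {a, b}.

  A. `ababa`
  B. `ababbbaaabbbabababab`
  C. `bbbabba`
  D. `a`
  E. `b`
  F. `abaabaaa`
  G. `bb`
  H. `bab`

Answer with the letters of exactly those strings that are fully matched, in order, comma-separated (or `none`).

D, E, H

A → no match
B → no match
C → no match
D → match
E → match
F → no match
G → no match
H → match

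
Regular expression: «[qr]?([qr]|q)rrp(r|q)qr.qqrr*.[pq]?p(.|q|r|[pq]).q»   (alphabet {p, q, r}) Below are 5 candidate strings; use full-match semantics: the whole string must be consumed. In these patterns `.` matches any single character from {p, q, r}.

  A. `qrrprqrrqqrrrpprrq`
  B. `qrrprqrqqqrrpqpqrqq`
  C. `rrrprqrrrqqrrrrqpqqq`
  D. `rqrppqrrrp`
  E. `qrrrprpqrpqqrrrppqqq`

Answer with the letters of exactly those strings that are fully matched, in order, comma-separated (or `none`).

A → match
B → no match
C → no match
D → no match — must end with `q`
E → no match

A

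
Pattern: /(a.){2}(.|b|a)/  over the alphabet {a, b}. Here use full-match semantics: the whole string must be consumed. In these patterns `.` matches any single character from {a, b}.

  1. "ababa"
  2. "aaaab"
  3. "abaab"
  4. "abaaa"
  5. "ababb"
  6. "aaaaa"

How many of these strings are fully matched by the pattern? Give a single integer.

1 → match
2 → match
3 → match
4 → match
5 → match
6 → match
Total matched: 6

6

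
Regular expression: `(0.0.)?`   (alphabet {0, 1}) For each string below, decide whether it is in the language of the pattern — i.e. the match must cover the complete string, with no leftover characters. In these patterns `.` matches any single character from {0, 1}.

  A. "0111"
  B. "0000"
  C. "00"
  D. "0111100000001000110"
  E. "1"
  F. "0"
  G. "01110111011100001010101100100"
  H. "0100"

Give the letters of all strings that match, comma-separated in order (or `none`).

A → no match
B → match
C → no match
D → no match
E → no match
F → no match
G → no match
H → match

B, H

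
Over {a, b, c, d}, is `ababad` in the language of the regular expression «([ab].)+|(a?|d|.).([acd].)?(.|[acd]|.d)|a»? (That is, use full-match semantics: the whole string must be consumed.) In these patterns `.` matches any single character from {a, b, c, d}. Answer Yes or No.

Yes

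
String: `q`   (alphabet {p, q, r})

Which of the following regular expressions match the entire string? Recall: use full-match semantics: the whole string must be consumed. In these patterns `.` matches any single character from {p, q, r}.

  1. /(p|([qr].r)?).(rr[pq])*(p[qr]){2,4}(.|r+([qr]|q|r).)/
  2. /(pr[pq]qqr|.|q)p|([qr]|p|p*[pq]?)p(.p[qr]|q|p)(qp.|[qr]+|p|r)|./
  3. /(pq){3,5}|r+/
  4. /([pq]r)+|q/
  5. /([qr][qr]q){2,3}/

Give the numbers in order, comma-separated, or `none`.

2, 4

1 → no match
2 → match
3 → no match
4 → match
5 → no match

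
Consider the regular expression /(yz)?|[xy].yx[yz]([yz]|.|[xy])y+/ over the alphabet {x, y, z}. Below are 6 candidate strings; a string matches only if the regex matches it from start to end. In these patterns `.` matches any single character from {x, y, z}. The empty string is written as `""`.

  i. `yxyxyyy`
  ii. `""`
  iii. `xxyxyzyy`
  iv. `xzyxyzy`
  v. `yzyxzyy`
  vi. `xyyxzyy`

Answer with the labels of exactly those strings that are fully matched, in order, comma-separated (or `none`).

i → match
ii → match
iii → match
iv → match
v → match
vi → match

i, ii, iii, iv, v, vi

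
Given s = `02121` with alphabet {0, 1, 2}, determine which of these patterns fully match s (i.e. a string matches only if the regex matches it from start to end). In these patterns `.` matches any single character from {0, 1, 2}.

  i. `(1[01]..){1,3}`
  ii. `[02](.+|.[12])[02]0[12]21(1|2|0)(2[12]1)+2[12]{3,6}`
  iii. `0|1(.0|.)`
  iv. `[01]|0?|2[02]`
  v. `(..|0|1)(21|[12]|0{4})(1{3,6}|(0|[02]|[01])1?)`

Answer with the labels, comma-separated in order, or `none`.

v

i → no match — must start with `1`
ii → no match
iii → no match
iv → no match
v → match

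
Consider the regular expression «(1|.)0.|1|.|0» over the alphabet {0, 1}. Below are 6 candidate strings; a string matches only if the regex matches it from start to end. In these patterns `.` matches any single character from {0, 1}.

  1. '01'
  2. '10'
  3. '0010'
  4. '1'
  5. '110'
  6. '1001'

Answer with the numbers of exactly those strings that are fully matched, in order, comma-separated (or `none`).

1 → no match
2 → no match
3 → no match
4 → match
5 → no match
6 → no match

4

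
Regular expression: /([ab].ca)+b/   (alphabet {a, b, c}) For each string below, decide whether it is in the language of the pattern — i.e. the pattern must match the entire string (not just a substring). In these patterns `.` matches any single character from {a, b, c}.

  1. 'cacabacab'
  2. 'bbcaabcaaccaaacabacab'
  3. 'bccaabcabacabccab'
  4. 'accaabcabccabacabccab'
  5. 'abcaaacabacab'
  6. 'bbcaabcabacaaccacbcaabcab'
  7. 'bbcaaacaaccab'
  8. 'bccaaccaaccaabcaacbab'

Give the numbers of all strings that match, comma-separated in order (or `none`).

2, 3, 4, 5, 7

1 → no match
2 → match
3 → match
4 → match
5 → match
6 → no match
7 → match
8 → no match — must end with 'cab'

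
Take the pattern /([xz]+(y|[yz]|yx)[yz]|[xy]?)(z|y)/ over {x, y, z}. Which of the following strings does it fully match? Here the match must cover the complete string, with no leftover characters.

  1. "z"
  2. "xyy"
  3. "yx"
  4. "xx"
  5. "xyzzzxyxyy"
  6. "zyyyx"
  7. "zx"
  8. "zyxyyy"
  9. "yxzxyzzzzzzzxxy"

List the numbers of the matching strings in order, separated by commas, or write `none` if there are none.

1 → match
2 → no match
3 → no match
4 → no match
5 → no match
6 → no match
7 → no match
8 → no match
9 → no match

1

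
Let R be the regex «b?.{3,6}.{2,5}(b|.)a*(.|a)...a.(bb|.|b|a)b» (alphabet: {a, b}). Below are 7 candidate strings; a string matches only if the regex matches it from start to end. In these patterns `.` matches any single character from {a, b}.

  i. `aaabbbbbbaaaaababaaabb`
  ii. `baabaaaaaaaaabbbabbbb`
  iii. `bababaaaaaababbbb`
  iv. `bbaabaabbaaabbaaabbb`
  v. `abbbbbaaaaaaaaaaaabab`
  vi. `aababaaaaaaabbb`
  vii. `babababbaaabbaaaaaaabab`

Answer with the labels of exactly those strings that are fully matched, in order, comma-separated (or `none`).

i → match
ii → match
iii → match
iv → match
v → match
vi → match
vii → match

i, ii, iii, iv, v, vi, vii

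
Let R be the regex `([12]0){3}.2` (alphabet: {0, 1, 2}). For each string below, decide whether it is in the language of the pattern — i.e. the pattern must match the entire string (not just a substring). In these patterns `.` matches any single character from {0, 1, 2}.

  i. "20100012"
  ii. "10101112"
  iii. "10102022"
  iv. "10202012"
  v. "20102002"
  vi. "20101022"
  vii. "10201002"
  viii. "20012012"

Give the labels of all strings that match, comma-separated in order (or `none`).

i. "20100012" → no match
ii. "10101112" → no match
iii. "10102022" → match
iv. "10202012" → match
v. "20102002" → match
vi. "20101022" → match
vii. "10201002" → match
viii. "20012012" → no match

iii, iv, v, vi, vii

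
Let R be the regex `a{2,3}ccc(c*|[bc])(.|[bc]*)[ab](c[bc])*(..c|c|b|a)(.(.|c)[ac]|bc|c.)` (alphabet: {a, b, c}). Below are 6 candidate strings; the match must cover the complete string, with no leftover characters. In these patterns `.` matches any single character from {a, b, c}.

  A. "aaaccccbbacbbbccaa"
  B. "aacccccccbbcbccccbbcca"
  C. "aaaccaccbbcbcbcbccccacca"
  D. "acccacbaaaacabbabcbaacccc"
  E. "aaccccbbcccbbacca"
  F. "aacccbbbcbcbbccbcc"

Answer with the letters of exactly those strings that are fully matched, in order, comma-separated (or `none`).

A → match
B → match
C → no match
D → no match
E → match
F → match

A, B, E, F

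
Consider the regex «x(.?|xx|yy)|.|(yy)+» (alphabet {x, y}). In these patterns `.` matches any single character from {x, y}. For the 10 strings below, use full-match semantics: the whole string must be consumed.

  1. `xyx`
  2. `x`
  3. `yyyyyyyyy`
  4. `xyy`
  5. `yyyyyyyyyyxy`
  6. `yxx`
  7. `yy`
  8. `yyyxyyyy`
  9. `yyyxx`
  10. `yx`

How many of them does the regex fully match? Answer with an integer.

3

1 → no match
2 → match
3 → no match
4 → match
5 → no match
6 → no match
7 → match
8 → no match
9 → no match
10 → no match
Total matched: 3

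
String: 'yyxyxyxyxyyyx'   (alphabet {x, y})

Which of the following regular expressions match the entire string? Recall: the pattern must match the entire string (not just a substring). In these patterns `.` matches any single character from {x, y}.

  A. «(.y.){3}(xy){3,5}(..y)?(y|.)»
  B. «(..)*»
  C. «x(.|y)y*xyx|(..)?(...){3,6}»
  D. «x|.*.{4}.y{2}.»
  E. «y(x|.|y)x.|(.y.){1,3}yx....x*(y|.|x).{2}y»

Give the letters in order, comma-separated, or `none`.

D

A → no match
B → no match
C → no match
D → match
E → no match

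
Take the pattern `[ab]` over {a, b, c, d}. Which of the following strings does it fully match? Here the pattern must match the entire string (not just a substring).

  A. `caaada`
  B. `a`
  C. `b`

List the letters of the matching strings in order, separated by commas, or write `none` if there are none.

A → no match
B → match
C → match

B, C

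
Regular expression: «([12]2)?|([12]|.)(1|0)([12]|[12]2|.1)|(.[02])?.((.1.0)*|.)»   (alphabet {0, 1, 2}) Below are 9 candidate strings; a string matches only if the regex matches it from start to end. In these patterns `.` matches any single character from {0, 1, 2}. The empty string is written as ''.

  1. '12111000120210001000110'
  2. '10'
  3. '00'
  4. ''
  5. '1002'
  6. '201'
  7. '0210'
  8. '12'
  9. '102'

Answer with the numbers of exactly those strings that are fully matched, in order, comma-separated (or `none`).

1 → match
2 → match
3 → match
4 → match
5 → match
6 → match
7 → match
8 → match
9 → match

1, 2, 3, 4, 5, 6, 7, 8, 9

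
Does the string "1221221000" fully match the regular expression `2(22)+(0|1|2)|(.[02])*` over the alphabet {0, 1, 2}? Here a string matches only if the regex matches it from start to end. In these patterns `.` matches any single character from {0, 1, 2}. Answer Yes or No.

No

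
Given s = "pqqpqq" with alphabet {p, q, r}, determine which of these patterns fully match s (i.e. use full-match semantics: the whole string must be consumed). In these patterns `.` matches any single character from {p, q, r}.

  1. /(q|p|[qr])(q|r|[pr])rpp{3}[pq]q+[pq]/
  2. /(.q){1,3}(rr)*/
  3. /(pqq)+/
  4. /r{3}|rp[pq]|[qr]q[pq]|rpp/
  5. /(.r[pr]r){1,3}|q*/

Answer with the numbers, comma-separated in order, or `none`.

3

1 → no match
2 → no match
3 → match
4 → no match
5 → no match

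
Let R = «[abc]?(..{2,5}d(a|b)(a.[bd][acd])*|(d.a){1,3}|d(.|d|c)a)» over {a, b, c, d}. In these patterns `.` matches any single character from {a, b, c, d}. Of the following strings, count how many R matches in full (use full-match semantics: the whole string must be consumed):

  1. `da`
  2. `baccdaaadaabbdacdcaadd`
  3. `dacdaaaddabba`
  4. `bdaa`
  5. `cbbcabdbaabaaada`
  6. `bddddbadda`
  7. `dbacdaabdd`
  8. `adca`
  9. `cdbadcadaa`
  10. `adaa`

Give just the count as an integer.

9

1 → no match
2 → match
3 → match
4 → match
5 → match
6 → match
7 → match
8 → match
9 → match
10 → match
Total matched: 9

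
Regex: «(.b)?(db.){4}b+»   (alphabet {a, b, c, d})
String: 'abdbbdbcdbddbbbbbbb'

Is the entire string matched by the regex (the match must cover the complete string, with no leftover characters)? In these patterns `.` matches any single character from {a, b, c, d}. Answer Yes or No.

Yes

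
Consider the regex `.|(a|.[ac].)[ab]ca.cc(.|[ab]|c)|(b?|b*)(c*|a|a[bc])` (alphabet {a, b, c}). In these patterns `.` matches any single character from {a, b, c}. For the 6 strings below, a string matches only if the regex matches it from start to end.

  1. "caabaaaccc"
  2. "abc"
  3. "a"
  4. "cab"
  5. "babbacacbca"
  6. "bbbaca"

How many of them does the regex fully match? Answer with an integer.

1 → no match
2 → no match
3 → match
4 → no match
5 → no match
6 → no match
Total matched: 1

1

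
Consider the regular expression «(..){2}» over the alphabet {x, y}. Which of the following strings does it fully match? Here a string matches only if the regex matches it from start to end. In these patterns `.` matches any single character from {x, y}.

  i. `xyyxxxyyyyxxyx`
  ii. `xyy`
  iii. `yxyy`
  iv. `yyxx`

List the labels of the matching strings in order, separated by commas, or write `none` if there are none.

i → no match
ii. `xyy` → no match
iii. `yxyy` → match
iv. `yyxx` → match

iii, iv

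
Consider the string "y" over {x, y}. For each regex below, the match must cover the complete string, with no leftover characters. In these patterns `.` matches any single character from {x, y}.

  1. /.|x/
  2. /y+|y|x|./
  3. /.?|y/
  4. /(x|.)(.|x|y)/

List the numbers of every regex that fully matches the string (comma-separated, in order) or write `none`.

1, 2, 3

1 → match
2 → match
3 → match
4 → no match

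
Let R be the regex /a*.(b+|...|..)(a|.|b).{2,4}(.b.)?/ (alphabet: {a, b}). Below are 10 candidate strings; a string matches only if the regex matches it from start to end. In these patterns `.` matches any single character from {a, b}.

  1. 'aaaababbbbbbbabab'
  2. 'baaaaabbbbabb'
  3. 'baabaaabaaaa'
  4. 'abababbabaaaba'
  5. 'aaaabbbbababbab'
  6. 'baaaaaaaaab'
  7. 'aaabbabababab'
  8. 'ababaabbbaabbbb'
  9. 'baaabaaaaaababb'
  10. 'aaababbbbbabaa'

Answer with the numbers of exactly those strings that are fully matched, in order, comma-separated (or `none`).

1 → no match
2 → no match
3. 'baabaaabaaaa' → no match
4 → no match
5 → no match
6. 'baaaaaaaaab' → no match
7 → no match
8 → no match
9 → no match
10 → no match

none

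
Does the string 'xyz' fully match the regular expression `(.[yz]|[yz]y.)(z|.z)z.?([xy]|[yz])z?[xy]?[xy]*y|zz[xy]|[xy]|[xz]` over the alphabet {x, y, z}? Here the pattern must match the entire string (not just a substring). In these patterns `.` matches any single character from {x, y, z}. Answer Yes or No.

No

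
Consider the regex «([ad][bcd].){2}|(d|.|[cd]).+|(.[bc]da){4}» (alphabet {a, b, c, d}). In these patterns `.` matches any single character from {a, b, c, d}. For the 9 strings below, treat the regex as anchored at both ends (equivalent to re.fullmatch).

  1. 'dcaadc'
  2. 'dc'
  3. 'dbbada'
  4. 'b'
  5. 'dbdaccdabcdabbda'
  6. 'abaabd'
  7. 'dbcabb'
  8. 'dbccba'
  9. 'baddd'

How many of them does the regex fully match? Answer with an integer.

8

1 → match
2 → match
3 → match
4 → no match
5 → match
6 → match
7 → match
8 → match
9 → match
Total matched: 8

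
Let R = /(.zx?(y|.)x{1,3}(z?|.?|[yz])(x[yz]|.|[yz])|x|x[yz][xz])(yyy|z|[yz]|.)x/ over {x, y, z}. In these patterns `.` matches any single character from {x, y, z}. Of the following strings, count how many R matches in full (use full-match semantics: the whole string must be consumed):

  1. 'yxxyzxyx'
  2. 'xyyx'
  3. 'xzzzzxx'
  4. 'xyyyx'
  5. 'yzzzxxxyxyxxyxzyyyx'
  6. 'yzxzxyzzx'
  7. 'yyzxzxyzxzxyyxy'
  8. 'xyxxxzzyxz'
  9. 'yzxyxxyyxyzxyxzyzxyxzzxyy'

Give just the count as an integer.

2

1 → no match
2 → no match
3 → no match
4 → match
5 → no match
6 → match
7 → no match — must end with 'x'
8 → no match — must end with 'x'
9 → no match — must end with 'x'
Total matched: 2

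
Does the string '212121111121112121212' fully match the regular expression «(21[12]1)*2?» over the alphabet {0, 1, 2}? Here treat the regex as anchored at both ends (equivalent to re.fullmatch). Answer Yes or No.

No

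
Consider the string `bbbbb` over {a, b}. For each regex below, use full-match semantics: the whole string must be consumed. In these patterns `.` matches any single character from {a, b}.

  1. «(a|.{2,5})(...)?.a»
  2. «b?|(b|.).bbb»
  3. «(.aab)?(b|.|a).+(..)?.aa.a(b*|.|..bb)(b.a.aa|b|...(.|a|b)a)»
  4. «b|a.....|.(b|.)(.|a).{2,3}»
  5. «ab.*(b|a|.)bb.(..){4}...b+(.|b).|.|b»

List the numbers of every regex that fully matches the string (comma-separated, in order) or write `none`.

2, 4

1 → no match — must end with `a`
2 → match
3 → no match
4 → match
5 → no match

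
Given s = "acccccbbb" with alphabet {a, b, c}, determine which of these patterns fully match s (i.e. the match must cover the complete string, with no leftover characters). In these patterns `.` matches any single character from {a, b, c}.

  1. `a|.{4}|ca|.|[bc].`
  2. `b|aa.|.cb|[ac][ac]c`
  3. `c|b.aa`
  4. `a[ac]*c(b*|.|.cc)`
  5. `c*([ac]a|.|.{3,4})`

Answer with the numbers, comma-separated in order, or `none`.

4

1 → no match
2 → no match
3 → no match
4 → match
5 → no match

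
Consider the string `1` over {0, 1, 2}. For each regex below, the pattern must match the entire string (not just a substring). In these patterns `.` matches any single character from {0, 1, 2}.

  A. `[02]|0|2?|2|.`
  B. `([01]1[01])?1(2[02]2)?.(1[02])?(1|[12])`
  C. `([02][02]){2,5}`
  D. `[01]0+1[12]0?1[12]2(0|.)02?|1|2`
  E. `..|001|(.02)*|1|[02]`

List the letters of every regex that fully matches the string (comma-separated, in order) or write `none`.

A, D, E

A → match
B → no match
C → no match
D → match
E → match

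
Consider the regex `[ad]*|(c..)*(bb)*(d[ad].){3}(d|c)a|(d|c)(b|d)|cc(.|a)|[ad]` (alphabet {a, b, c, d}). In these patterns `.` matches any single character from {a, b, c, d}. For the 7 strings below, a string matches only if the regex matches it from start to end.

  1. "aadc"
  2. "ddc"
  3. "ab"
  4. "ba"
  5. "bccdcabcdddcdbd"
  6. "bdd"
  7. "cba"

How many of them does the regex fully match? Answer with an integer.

0

1. "aadc" → no match
2. "ddc" → no match
3. "ab" → no match
4. "ba" → no match
5 → no match
6. "bdd" → no match
7. "cba" → no match
Total matched: 0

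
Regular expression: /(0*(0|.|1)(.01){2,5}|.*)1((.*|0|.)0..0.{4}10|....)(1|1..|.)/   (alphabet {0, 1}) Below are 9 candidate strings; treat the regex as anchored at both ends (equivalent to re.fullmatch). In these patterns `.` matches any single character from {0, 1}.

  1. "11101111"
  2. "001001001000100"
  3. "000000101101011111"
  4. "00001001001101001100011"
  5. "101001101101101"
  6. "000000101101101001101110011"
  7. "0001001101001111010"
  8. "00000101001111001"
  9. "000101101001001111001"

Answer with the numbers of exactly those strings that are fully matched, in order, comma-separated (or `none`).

1. "11101111" → match
2 → match
3 → no match
4 → match
5 → match
6 → match
7 → match
8 → match
9 → match

1, 2, 4, 5, 6, 7, 8, 9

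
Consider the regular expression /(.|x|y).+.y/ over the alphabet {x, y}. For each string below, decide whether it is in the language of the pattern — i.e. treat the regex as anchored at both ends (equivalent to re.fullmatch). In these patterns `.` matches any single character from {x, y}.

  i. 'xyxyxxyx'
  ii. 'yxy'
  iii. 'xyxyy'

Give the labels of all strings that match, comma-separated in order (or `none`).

i. 'xyxyxxyx' → no match — must end with 'y'
ii. 'yxy' → no match
iii. 'xyxyy' → match

iii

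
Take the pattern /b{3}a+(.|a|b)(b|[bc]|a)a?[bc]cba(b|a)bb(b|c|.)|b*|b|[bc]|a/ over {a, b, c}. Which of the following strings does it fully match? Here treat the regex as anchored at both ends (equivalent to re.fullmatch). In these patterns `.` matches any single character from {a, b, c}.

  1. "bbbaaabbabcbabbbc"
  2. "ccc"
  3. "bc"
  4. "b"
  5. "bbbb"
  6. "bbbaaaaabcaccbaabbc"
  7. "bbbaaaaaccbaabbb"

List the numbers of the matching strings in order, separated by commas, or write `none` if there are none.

1 → match
2 → no match
3 → no match
4 → match
5 → match
6 → match
7 → match

1, 4, 5, 6, 7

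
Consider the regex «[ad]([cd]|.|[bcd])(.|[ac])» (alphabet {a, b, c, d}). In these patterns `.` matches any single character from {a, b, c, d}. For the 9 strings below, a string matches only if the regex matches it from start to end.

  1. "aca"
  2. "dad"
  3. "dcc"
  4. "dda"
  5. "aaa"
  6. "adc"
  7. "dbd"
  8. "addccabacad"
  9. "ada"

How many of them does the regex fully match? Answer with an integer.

1. "aca" → match
2. "dad" → match
3. "dcc" → match
4. "dda" → match
5. "aaa" → match
6. "adc" → match
7. "dbd" → match
8. "addccabacad" → no match
9. "ada" → match
Total matched: 8

8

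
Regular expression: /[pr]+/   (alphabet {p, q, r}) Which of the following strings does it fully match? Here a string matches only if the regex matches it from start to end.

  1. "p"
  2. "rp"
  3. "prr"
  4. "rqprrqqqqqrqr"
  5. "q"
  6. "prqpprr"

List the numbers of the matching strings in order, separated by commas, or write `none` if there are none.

1, 2, 3

1 → match
2 → match
3 → match
4 → no match
5 → no match
6 → no match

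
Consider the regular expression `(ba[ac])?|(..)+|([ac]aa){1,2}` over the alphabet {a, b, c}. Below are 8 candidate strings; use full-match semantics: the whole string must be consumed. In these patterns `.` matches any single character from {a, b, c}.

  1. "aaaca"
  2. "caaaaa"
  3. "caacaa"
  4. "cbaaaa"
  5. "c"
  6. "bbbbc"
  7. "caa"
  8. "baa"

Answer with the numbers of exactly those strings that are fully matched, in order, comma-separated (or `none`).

2, 3, 4, 7, 8

1 → no match
2 → match
3 → match
4 → match
5 → no match
6 → no match
7 → match
8 → match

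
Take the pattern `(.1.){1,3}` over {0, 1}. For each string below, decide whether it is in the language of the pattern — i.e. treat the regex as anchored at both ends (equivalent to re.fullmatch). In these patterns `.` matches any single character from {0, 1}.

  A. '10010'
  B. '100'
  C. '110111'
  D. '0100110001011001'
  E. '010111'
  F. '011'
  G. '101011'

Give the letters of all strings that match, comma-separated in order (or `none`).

A → no match
B → no match
C → match
D → no match
E → match
F → match
G → no match

C, E, F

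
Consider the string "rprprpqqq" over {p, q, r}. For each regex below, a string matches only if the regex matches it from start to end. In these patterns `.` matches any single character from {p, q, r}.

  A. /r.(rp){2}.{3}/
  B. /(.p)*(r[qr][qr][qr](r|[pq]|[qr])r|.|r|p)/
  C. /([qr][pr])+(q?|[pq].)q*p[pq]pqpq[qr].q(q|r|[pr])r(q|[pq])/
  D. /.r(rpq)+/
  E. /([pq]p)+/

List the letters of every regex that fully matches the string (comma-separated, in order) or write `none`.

A

A → match
B → no match
C → no match
D → no match — must end with "rpq"
E → no match — must end with "p"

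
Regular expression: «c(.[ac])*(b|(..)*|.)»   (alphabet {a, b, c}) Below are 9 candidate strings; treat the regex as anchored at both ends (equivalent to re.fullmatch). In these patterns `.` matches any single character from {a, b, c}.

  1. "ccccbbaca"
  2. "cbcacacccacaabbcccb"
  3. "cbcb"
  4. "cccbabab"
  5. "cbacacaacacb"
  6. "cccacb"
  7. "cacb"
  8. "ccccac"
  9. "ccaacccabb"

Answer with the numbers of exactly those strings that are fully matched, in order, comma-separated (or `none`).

1, 2, 3, 4, 5, 6, 7, 8

1 → match
2 → match
3 → match
4 → match
5 → match
6 → match
7 → match
8 → match
9 → no match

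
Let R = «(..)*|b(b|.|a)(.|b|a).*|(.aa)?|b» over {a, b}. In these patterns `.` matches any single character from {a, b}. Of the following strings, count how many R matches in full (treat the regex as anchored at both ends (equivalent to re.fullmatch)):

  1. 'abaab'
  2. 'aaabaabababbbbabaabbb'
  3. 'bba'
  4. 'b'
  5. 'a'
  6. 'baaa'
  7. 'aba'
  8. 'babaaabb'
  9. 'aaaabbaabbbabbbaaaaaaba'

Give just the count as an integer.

4

1 → no match
2 → no match
3 → match
4 → match
5 → no match
6 → match
7 → no match
8 → match
9 → no match
Total matched: 4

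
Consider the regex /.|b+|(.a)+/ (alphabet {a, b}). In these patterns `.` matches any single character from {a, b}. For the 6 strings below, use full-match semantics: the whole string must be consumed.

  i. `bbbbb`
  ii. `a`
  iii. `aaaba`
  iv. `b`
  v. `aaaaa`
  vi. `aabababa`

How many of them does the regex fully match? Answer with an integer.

4

i → match
ii → match
iii → no match
iv → match
v → no match
vi → match
Total matched: 4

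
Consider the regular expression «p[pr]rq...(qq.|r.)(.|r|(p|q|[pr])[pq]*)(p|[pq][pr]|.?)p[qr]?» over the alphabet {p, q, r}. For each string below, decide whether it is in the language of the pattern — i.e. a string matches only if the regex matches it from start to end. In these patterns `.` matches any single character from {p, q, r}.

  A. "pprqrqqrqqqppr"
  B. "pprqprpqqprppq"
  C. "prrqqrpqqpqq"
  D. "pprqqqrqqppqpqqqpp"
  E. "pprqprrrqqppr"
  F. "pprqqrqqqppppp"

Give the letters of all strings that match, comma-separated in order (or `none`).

A → match
B → match
C. "prrqqrpqqpqq" → no match
D → match
E → match
F → match

A, B, D, E, F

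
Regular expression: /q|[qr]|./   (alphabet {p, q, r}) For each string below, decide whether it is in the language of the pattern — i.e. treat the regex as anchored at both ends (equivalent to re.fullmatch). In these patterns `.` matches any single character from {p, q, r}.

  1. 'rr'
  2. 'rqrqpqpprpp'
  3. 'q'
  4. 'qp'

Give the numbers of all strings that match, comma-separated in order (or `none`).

1 → no match
2 → no match
3 → match
4 → no match

3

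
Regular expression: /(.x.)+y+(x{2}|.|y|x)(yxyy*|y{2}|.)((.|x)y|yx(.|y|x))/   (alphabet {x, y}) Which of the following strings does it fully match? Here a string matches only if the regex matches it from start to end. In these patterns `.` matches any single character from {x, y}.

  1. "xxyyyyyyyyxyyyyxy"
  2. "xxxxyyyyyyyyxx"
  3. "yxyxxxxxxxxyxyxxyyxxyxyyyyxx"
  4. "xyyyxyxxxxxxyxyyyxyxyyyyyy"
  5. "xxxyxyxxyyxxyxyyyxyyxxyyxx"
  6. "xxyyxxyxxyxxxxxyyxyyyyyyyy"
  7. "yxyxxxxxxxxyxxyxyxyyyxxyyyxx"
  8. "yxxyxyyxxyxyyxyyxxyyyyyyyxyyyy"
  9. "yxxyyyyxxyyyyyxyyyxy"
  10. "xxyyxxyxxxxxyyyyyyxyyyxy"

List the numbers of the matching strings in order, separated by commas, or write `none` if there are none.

1 → match
2 → no match
3 → no match
4 → no match
5 → no match
6 → no match
7 → no match
8 → match
9 → no match
10 → match

1, 8, 10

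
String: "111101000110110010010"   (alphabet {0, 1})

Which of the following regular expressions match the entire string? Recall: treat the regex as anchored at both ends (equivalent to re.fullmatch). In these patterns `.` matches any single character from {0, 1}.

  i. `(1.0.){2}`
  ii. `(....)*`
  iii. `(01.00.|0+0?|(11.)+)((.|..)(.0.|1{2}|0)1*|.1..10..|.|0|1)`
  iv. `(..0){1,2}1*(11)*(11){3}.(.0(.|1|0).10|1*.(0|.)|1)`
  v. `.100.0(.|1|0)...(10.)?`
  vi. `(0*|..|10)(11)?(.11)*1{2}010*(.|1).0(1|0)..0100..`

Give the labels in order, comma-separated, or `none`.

i → no match
ii → no match
iii → no match
iv → no match
v → no match
vi → match

vi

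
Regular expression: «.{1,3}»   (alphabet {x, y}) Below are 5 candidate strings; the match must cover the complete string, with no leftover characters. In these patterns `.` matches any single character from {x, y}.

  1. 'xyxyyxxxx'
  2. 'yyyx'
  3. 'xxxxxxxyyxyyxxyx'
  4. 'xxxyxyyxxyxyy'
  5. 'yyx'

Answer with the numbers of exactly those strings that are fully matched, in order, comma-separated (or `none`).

1. 'xyxyyxxxx' → no match
2. 'yyyx' → no match
3 → no match
4 → no match
5. 'yyx' → match

5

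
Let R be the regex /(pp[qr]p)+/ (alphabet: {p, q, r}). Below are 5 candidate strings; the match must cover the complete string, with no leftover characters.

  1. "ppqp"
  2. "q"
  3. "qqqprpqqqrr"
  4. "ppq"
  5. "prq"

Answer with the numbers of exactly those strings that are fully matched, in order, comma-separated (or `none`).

1

1. "ppqp" → match
2. "q" → no match — must start with "pp"
3. "qqqprpqqqrr" → no match — must start with "pp"
4. "ppq" → no match — must end with "p"
5. "prq" → no match — must start with "pp"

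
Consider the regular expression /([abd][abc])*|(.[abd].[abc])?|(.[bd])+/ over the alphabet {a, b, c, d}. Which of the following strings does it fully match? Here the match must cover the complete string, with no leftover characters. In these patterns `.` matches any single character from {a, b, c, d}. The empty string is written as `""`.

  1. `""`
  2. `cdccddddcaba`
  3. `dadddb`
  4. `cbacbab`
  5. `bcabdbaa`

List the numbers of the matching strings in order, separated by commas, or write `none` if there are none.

1, 5

1 → match
2 → no match
3 → no match
4 → no match
5 → match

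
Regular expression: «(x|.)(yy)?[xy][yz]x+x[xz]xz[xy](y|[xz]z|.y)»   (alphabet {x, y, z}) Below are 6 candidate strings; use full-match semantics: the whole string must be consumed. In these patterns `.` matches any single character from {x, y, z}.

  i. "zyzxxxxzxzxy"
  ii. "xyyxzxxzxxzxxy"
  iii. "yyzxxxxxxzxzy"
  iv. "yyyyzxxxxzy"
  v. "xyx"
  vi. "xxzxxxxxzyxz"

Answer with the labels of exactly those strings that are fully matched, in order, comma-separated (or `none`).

i, iii, vi

i → match
ii → no match
iii → match
iv → no match
v → no match
vi → match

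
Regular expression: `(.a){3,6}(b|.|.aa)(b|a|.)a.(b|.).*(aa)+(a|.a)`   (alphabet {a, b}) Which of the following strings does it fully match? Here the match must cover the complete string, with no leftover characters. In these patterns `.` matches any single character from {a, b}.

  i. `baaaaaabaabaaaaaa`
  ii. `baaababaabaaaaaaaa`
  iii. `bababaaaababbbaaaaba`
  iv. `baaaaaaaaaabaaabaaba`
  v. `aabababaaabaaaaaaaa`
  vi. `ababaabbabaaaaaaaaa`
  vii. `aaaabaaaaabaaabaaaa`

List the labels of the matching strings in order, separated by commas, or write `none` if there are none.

i → match
ii → match
iii → match
iv → match
v → match
vi → no match
vii → match

i, ii, iii, iv, v, vii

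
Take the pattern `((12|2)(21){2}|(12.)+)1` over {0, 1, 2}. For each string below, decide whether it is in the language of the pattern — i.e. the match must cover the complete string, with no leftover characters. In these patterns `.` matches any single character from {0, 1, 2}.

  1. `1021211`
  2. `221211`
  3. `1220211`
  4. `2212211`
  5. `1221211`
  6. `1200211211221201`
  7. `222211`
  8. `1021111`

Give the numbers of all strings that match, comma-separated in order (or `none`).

2, 5

1. `1021211` → no match
2. `221211` → match
3. `1220211` → no match
4. `2212211` → no match
5. `1221211` → match
6 → no match
7. `222211` → no match
8. `1021111` → no match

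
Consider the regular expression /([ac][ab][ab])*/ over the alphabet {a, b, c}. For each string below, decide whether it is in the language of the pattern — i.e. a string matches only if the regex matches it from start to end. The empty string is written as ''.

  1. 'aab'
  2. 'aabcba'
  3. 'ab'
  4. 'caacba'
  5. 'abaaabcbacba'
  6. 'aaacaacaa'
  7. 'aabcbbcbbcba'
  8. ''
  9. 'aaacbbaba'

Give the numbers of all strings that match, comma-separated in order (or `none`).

1 → match
2 → match
3 → no match
4 → match
5 → match
6 → match
7 → match
8 → match
9 → match

1, 2, 4, 5, 6, 7, 8, 9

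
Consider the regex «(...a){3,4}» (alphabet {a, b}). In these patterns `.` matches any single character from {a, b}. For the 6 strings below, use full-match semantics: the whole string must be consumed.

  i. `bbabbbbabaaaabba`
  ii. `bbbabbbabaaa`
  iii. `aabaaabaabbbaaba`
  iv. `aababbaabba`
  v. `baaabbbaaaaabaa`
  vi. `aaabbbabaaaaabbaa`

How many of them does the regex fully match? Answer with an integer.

1

i → no match
ii → match
iii → no match
iv → no match
v → no match
vi → no match
Total matched: 1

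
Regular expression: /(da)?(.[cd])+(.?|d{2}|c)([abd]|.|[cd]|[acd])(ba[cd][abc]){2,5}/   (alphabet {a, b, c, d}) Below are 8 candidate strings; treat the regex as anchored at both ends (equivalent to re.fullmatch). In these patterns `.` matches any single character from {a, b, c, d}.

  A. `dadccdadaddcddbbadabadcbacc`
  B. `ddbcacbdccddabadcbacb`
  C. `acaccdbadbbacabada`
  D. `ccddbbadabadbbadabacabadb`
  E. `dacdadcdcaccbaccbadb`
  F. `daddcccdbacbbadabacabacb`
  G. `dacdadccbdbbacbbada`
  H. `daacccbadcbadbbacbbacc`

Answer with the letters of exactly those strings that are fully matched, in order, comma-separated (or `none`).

A, B, C, D, F, G, H

A → match
B → match
C → match
D → match
E → no match
F → match
G → match
H → match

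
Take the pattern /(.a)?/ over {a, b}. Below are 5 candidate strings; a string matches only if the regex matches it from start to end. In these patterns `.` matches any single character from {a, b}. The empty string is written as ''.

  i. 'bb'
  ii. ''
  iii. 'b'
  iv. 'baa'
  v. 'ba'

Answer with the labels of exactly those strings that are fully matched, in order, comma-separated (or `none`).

i → no match
ii → match
iii → no match
iv → no match
v → match

ii, v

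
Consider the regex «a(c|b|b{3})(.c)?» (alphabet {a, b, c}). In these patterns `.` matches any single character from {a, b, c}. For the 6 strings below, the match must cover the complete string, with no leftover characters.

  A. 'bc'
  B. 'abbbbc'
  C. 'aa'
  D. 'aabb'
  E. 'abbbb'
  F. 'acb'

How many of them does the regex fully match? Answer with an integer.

1

A → no match — must start with 'a'
B → match
C → no match
D → no match
E → no match
F → no match
Total matched: 1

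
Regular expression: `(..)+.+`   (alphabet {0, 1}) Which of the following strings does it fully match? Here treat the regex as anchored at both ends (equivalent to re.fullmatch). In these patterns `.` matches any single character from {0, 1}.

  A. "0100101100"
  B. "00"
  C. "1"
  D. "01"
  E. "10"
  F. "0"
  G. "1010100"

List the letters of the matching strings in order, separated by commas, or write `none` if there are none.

A. "0100101100" → match
B. "00" → no match
C. "1" → no match
D. "01" → no match
E. "10" → no match
F. "0" → no match
G. "1010100" → match

A, G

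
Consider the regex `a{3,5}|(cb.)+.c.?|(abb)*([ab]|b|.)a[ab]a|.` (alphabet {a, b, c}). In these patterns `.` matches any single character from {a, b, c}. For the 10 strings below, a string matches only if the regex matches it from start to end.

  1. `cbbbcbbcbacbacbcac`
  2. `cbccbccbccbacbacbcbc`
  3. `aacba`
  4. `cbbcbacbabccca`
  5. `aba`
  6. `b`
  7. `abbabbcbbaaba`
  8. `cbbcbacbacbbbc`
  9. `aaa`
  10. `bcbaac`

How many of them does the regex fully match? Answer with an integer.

1 → no match
2 → match
3 → no match
4 → no match
5 → no match
6 → match
7 → no match
8 → match
9 → match
10 → no match
Total matched: 4

4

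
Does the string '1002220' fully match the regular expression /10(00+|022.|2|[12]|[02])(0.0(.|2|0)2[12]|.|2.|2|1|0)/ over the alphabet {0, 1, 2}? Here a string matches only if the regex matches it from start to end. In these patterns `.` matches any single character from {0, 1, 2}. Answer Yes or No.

Yes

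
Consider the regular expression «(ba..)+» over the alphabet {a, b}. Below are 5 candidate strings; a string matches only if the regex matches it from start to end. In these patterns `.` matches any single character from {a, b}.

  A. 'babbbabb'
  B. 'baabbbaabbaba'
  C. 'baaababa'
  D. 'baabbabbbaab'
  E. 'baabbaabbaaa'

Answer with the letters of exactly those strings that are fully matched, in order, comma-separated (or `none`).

A, C, D, E

A → match
B → no match
C → match
D → match
E → match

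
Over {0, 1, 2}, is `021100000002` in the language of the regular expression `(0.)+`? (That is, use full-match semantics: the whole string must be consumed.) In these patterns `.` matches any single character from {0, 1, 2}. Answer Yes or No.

No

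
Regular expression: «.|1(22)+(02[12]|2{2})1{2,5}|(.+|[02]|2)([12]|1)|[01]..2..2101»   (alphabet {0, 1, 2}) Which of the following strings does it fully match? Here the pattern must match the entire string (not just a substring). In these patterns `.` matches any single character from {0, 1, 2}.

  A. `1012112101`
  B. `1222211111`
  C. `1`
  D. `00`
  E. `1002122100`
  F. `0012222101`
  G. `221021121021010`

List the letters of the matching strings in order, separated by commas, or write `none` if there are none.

A → match
B → match
C → match
D → no match
E → no match
F → match
G → no match

A, B, C, F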